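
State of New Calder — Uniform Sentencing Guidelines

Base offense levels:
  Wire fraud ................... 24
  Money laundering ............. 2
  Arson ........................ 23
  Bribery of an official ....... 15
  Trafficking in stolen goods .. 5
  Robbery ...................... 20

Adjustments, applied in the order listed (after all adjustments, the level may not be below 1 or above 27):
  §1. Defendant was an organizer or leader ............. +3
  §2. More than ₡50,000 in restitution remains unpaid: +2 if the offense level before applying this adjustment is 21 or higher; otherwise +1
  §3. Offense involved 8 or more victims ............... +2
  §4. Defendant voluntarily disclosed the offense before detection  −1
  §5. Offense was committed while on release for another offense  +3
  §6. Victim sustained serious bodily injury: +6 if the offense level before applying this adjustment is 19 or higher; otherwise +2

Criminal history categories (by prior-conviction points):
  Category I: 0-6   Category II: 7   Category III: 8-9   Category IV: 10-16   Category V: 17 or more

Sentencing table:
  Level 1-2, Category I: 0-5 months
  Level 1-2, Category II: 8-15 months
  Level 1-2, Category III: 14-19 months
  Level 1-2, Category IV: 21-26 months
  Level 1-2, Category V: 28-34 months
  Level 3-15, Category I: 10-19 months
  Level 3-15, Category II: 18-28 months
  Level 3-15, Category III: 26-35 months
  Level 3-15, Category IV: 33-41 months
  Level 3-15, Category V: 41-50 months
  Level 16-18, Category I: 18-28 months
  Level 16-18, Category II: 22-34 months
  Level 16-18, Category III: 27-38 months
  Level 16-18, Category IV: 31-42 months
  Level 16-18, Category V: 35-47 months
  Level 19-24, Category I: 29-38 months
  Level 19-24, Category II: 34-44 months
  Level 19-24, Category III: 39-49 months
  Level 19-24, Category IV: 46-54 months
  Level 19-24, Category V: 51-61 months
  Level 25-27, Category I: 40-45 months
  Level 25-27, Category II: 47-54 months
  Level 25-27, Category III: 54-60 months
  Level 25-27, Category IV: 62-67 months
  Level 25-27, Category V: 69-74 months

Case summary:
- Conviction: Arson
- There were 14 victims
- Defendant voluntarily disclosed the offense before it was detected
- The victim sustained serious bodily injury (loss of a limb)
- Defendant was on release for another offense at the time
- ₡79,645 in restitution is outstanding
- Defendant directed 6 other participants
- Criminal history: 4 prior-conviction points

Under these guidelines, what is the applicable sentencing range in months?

Base offense level for arson: 23.
§1 applies: 23 + 3 = 26.
§2 applies (level before this adjustment is 26 ≥ 21, so +2): 26 + 2 = 28.
§3 applies: 28 + 2 = 30.
§4 applies: 30 − 1 = 29.
§5 applies: 29 + 3 = 32.
§6 applies (level before this adjustment is 32 ≥ 19, so +6): 32 + 6 = 38.
Level 38 exceeds the maximum of 27; capped at 27.
Final offense level: 27.
Criminal history: 4 prior points → Category I (0-6).
Level 27 falls in the 25-27 band.
Grid: Level 25-27 × Category I = 40-45 months.

40-45 months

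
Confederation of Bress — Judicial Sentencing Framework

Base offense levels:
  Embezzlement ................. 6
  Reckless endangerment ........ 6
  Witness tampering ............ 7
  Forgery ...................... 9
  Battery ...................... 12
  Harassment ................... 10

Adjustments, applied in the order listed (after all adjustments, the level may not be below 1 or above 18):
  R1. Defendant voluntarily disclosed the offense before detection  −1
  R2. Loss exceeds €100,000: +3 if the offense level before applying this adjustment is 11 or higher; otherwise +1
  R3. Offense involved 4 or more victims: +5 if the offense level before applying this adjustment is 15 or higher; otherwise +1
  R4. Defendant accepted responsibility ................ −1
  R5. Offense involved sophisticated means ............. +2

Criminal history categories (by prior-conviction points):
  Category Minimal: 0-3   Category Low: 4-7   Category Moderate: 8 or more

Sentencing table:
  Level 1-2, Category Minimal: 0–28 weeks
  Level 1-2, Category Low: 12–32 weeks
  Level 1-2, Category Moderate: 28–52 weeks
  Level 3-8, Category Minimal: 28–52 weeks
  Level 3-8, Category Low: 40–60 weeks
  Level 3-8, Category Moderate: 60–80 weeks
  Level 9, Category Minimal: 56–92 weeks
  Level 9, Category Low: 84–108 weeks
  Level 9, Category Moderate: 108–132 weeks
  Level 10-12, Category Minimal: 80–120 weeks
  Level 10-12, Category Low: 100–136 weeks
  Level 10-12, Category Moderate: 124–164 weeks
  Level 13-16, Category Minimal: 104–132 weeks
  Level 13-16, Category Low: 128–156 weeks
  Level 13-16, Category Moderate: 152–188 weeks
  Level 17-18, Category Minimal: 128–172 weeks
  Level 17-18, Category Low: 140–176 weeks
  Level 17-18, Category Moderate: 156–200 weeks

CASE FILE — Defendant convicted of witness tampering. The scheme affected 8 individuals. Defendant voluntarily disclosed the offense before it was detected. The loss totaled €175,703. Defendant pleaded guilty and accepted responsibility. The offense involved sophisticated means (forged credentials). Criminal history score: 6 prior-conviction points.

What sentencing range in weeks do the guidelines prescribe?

84-108 weeks

Base offense level for witness tampering: 7.
R1 applies: 7 − 1 = 6.
R2 applies (level before this adjustment is 6 < 11, so +1): 6 + 1 = 7.
R3 applies (level before this adjustment is 7 < 15, so +1): 7 + 1 = 8.
R4 applies: 8 − 1 = 7.
R5 applies: 7 + 2 = 9.
Final offense level: 9.
Criminal history: 6 prior points → Category Low (4-7).
Level 9 falls in the 9 band.
Grid: Level 9 × Category Low = 84-108 weeks.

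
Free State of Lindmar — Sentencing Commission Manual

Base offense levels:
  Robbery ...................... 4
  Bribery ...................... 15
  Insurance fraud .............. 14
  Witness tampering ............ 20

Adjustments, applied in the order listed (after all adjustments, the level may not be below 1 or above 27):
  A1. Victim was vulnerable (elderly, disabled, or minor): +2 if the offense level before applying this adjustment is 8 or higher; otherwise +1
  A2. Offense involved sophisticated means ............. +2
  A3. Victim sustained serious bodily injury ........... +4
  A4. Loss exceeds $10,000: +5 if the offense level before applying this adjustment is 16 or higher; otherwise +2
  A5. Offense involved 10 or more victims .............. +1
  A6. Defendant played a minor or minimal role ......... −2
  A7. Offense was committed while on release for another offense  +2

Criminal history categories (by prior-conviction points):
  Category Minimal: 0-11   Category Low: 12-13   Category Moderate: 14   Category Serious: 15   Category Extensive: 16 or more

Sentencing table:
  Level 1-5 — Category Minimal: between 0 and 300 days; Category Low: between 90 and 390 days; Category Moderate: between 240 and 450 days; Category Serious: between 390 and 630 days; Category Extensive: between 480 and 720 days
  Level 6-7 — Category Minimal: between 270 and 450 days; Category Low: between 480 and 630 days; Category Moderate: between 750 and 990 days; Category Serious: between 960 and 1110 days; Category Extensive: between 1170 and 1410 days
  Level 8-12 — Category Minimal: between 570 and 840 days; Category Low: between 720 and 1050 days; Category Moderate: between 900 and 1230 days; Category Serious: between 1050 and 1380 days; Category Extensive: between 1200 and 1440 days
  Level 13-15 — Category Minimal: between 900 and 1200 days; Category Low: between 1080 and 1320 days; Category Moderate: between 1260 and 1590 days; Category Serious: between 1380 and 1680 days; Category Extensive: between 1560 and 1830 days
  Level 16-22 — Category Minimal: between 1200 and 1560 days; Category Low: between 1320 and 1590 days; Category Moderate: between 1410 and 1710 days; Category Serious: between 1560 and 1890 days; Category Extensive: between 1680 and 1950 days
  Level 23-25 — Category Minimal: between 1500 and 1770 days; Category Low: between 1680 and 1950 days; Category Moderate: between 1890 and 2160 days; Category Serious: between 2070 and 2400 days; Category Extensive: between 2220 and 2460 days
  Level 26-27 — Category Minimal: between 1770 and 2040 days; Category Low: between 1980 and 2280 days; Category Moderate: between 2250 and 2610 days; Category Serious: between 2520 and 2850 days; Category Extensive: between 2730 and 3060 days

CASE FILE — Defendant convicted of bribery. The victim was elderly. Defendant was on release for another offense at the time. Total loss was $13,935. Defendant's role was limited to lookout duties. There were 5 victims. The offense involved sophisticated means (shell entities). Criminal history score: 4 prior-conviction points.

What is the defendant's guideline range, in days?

Base offense level for bribery: 15.
A1 applies (level before this adjustment is 15 ≥ 8, so +2): 15 + 2 = 17.
A2 applies: 17 + 2 = 19.
A3 does not apply.
A4 applies (level before this adjustment is 19 ≥ 16, so +5): 19 + 5 = 24.
A5 does not apply.
A6 applies: 24 − 2 = 22.
A7 applies: 22 + 2 = 24.
Final offense level: 24.
Criminal history: 4 prior points → Category Minimal (0-11).
Level 24 falls in the 23-25 band.
Grid: Level 23-25 × Category Minimal = 1500-1770 days.

1500-1770 days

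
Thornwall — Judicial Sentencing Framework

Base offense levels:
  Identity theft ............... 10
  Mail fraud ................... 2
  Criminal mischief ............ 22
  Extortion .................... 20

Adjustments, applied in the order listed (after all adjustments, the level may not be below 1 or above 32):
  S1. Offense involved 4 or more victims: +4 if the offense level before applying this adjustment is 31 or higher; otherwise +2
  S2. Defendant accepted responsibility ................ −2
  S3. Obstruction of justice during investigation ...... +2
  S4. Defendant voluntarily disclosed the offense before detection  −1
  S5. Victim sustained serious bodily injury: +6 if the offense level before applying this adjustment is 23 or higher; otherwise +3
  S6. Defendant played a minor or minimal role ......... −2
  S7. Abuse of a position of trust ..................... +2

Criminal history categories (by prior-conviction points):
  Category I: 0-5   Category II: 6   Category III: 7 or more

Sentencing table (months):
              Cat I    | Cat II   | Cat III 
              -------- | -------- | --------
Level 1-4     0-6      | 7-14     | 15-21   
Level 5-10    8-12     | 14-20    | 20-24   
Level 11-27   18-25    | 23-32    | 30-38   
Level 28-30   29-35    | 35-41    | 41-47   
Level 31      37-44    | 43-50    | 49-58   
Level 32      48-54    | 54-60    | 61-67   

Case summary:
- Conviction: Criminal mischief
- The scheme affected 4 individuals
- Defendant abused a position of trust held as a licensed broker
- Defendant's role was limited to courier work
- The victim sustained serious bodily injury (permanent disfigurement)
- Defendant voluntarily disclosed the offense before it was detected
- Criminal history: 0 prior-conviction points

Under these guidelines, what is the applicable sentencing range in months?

29-35 months

Base offense level for criminal mischief: 22.
S1 applies (level before this adjustment is 22 < 31, so +2): 22 + 2 = 24.
S2 does not apply.
S4 applies: 24 − 1 = 23.
S5 applies (level before this adjustment is 23 ≥ 23, so +6): 23 + 6 = 29.
S6 applies: 29 − 2 = 27.
S7 applies: 27 + 2 = 29.
Final offense level: 29.
Criminal history: 0 prior points → Category I (0-5).
Level 29 falls in the 28-30 band.
Grid: Level 28-30 × Category I = 29-35 months.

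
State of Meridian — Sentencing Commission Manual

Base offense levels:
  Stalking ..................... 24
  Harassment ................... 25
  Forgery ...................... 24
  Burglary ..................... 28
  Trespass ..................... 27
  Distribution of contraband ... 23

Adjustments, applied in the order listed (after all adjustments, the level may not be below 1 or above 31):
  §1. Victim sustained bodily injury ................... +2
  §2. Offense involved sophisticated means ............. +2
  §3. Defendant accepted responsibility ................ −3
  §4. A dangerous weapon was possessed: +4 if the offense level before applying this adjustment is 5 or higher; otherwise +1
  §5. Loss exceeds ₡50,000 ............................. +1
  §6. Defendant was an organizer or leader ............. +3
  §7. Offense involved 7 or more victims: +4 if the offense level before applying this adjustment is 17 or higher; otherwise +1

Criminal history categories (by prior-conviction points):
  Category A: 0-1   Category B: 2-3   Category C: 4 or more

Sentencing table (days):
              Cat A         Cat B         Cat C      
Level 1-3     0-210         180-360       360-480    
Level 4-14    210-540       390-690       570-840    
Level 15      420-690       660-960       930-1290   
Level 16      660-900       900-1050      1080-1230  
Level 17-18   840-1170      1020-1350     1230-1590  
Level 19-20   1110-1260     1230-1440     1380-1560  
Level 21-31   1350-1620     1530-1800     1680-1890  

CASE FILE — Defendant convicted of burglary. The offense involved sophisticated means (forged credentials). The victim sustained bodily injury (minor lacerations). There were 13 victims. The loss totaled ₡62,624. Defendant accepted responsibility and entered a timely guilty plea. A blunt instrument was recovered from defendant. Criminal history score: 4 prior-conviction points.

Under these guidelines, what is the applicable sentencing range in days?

Base offense level for burglary: 28.
§1 applies: 28 + 2 = 30.
§2 applies: 30 + 2 = 32.
§3 applies: 32 − 3 = 29.
§4 applies (level before this adjustment is 29 ≥ 5, so +4): 29 + 4 = 33.
§5 applies: 33 + 1 = 34.
§6 does not apply.
§7 applies (level before this adjustment is 34 ≥ 17, so +4): 34 + 4 = 38.
Level 38 exceeds the maximum of 31; capped at 31.
Final offense level: 31.
Criminal history: 4 prior points → Category C (4+).
Level 31 falls in the 21-31 band.
Grid: Level 21-31 × Category C = 1680-1890 days.

1680-1890 days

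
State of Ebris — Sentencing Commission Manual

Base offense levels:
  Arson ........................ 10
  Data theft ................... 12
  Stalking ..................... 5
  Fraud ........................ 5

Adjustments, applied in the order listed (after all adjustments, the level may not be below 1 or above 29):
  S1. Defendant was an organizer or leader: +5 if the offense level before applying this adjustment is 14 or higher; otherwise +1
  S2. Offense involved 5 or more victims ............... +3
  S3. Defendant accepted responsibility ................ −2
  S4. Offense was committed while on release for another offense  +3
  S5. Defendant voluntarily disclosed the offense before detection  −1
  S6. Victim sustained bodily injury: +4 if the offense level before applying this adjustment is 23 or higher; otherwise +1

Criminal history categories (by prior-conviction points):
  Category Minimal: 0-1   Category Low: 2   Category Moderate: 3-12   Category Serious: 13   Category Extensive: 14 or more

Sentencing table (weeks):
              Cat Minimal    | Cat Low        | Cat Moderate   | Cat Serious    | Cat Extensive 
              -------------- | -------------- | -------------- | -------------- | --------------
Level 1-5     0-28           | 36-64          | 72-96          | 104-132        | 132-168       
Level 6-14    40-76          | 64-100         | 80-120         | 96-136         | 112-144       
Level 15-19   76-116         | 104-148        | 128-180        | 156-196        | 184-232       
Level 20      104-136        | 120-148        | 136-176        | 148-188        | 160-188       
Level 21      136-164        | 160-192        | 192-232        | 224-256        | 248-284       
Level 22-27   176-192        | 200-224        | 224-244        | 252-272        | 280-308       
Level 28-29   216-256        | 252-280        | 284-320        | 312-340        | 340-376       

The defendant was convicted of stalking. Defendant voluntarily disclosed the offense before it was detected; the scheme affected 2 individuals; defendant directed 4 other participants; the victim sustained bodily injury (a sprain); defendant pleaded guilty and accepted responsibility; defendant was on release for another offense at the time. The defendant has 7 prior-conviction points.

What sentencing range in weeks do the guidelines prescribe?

Base offense level for stalking: 5.
S1 applies (level before this adjustment is 5 < 14, so +1): 5 + 1 = 6.
S2 does not apply.
S3 applies: 6 − 2 = 4.
S4 applies: 4 + 3 = 7.
S5 applies: 7 − 1 = 6.
S6 applies (level before this adjustment is 6 < 23, so +1): 6 + 1 = 7.
Final offense level: 7.
Criminal history: 7 prior points → Category Moderate (3-12).
Level 7 falls in the 6-14 band.
Grid: Level 6-14 × Category Moderate = 80-120 weeks.

80-120 weeks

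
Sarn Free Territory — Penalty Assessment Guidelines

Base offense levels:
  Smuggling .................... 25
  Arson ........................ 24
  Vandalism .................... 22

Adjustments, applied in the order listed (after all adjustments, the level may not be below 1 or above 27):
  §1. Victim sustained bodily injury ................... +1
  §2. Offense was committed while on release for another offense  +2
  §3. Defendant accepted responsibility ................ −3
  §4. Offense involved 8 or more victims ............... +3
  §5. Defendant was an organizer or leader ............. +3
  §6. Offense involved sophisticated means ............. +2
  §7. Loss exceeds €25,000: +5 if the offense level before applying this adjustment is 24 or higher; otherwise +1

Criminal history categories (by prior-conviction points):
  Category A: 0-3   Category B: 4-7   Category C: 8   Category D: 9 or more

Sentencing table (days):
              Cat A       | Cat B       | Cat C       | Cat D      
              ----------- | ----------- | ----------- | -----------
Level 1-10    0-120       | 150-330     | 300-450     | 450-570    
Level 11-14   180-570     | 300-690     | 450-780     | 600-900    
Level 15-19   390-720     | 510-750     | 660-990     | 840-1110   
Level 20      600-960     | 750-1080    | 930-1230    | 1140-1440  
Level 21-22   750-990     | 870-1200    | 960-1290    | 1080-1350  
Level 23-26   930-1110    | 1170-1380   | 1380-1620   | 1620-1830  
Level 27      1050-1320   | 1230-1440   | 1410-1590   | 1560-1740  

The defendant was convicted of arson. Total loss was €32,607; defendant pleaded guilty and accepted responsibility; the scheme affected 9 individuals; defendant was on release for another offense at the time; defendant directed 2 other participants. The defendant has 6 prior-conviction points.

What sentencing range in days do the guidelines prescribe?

Base offense level for arson: 24.
§2 applies: 24 + 2 = 26.
§3 applies: 26 − 3 = 23.
§4 applies: 23 + 3 = 26.
§5 applies: 26 + 3 = 29.
§7 applies (level before this adjustment is 29 ≥ 24, so +5): 29 + 5 = 34.
Level 34 exceeds the maximum of 27; capped at 27.
Final offense level: 27.
Criminal history: 6 prior points → Category B (4-7).
Level 27 falls in the 27 band.
Grid: Level 27 × Category B = 1230-1440 days.

1230-1440 days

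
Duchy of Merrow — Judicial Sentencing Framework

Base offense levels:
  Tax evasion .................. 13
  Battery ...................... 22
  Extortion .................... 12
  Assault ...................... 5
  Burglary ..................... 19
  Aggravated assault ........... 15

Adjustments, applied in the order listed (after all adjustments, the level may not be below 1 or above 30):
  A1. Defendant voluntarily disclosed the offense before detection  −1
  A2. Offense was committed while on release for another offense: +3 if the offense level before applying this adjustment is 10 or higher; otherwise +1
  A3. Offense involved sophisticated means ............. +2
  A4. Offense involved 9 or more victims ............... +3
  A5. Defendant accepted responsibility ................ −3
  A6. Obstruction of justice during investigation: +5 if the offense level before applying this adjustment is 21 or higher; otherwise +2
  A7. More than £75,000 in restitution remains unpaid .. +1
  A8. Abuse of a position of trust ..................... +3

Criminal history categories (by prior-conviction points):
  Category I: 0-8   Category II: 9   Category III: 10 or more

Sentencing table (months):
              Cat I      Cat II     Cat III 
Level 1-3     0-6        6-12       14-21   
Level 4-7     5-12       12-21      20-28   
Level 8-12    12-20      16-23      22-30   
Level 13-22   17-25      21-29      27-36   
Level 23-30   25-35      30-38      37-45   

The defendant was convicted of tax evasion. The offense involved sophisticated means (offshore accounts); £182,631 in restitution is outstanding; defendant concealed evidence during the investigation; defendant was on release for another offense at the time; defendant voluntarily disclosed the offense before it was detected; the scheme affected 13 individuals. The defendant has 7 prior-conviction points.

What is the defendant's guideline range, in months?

25-35 months

Base offense level for tax evasion: 13.
A1 applies: 13 − 1 = 12.
A2 applies (level before this adjustment is 12 ≥ 10, so +3): 12 + 3 = 15.
A3 applies: 15 + 2 = 17.
A4 applies: 17 + 3 = 20.
A6 applies (level before this adjustment is 20 < 21, so +2): 20 + 2 = 22.
A7 applies: 22 + 1 = 23.
A8 does not apply.
Final offense level: 23.
Criminal history: 7 prior points → Category I (0-8).
Level 23 falls in the 23-30 band.
Grid: Level 23-30 × Category I = 25-35 months.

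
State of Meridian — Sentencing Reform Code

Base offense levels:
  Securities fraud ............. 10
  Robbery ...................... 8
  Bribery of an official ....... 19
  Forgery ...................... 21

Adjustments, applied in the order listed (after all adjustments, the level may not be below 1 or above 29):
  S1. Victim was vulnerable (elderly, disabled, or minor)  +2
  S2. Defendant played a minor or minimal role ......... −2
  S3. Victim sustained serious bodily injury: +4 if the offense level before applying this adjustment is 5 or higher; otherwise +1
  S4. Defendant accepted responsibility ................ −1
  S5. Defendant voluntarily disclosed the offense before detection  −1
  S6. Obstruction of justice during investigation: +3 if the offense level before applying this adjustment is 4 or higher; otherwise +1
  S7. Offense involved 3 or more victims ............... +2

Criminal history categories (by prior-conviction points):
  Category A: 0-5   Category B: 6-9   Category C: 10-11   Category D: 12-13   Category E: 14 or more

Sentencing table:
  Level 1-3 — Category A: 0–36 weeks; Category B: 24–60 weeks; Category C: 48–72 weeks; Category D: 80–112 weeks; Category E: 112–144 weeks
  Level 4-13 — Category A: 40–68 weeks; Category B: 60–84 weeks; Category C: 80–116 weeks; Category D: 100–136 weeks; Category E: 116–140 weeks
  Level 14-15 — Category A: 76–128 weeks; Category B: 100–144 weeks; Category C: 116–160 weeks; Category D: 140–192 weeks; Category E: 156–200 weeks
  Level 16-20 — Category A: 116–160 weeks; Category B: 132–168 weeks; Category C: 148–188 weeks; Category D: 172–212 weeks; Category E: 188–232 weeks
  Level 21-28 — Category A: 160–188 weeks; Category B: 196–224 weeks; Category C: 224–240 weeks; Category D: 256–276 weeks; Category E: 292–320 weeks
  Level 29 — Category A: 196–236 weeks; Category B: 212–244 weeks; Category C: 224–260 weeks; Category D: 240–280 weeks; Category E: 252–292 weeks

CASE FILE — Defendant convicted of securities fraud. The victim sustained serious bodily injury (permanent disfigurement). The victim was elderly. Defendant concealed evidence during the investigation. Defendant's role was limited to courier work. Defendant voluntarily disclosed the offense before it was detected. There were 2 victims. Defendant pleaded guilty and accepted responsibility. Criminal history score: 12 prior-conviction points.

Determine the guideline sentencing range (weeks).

Base offense level for securities fraud: 10.
S1 applies: 10 + 2 = 12.
S2 applies: 12 − 2 = 10.
S3 applies (level before this adjustment is 10 ≥ 5, so +4): 10 + 4 = 14.
S4 applies: 14 − 1 = 13.
S5 applies: 13 − 1 = 12.
S6 applies (level before this adjustment is 12 ≥ 4, so +3): 12 + 3 = 15.
Final offense level: 15.
Criminal history: 12 prior points → Category D (12-13).
Level 15 falls in the 14-15 band.
Grid: Level 14-15 × Category D = 140-192 weeks.

140-192 weeks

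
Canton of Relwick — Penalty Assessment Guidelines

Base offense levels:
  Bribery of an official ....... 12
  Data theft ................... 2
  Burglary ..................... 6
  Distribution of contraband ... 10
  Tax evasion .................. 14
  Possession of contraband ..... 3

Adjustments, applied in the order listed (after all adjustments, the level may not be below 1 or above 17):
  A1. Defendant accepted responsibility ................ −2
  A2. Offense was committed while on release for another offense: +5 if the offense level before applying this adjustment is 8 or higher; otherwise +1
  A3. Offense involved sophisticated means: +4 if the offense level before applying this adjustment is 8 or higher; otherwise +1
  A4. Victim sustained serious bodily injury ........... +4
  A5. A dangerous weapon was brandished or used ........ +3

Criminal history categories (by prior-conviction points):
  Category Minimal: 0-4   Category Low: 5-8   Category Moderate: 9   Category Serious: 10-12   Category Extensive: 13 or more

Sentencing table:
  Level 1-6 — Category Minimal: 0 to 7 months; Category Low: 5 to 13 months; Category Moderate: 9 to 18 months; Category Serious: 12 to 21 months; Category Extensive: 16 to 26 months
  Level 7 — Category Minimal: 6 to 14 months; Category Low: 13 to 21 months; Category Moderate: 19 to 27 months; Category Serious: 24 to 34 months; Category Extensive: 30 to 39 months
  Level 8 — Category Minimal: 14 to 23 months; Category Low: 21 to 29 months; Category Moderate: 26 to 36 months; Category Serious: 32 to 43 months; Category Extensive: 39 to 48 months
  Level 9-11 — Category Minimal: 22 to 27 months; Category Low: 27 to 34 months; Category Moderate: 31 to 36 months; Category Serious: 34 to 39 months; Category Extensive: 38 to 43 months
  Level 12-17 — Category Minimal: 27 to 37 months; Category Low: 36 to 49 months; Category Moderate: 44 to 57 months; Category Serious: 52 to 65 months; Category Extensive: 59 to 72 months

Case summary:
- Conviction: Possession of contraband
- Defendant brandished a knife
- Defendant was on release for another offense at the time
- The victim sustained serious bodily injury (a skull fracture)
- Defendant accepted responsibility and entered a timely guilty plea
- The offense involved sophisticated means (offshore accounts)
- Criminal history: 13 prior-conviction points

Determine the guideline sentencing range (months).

38-43 months

Base offense level for possession of contraband: 3.
A1 applies: 3 − 2 = 1.
A2 applies (level before this adjustment is 1 < 8, so +1): 1 + 1 = 2.
A3 applies (level before this adjustment is 2 < 8, so +1): 2 + 1 = 3.
A4 applies: 3 + 4 = 7.
A5 applies: 7 + 3 = 10.
Final offense level: 10.
Criminal history: 13 prior points → Category Extensive (13+).
Level 10 falls in the 9-11 band.
Grid: Level 9-11 × Category Extensive = 38-43 months.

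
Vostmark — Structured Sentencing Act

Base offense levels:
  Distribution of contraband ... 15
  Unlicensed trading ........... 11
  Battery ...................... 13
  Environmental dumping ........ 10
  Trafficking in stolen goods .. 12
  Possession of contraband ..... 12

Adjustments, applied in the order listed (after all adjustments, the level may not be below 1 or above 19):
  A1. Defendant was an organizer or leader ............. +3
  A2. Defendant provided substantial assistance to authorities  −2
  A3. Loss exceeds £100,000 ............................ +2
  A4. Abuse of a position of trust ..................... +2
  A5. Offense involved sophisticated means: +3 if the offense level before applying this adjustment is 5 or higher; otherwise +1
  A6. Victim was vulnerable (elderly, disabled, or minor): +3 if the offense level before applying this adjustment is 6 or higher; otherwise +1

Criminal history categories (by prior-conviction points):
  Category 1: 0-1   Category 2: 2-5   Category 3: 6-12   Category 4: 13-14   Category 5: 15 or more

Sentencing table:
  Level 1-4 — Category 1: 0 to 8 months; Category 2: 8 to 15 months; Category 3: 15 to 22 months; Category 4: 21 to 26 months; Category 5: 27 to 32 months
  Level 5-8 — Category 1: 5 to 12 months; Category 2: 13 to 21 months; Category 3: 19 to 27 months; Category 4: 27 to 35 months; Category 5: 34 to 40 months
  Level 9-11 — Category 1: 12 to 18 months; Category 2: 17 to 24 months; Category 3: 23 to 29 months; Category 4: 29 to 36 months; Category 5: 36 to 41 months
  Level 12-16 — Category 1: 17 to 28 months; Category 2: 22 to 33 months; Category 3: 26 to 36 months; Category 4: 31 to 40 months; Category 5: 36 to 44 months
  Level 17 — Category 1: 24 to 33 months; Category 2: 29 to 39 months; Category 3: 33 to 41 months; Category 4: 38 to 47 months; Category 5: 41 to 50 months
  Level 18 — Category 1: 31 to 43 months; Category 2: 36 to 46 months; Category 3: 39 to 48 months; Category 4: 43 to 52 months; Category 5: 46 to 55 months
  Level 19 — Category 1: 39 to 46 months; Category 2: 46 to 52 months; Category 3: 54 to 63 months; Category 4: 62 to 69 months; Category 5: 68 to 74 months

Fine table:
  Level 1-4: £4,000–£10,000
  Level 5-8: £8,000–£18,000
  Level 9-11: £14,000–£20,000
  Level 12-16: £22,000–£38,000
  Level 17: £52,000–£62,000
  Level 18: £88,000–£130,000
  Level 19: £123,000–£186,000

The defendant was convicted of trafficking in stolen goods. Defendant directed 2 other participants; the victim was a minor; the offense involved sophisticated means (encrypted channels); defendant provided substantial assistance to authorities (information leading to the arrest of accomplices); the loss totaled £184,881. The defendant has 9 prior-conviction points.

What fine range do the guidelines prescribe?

£123,000–£186,000

Base offense level for trafficking in stolen goods: 12.
A1 applies: 12 + 3 = 15.
A2 applies: 15 − 2 = 13.
A3 applies: 13 + 2 = 15.
A5 applies (level before this adjustment is 15 ≥ 5, so +3): 15 + 3 = 18.
A6 applies (level before this adjustment is 18 ≥ 6, so +3): 18 + 3 = 21.
Level 21 exceeds the maximum of 19; capped at 19.
Final offense level: 19.
Level 19 falls in the 19 band.
Fine table: Level 19 → £123,000–£186,000.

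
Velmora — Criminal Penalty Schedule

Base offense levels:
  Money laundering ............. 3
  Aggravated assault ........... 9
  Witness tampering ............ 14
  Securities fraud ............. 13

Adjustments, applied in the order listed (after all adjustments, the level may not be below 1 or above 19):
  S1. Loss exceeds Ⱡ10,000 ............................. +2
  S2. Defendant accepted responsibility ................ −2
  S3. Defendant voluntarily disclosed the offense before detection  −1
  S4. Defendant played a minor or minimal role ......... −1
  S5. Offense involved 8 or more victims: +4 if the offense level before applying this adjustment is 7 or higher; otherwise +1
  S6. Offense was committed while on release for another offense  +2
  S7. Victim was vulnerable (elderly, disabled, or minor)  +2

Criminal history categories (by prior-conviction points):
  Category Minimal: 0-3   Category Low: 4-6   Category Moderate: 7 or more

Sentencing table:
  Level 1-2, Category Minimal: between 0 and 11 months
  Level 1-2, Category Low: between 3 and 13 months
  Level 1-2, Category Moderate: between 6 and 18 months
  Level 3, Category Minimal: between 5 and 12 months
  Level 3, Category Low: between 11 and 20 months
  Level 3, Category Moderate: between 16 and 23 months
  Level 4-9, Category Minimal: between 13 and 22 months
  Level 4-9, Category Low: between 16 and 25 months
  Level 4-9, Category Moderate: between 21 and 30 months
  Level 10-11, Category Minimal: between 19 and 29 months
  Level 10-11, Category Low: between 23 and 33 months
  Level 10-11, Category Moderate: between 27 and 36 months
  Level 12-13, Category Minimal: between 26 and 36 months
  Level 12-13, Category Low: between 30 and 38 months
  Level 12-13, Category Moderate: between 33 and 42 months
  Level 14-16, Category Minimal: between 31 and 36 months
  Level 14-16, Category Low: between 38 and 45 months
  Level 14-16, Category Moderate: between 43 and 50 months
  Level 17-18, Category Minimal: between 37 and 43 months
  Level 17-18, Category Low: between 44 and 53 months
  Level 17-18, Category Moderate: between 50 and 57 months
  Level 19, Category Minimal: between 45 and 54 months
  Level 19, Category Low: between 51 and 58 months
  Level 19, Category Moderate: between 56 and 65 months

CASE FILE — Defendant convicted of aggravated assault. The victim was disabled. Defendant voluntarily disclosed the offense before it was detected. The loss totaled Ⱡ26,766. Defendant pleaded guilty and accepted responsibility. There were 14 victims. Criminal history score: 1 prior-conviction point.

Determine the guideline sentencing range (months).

31-36 months

Base offense level for aggravated assault: 9.
S1 applies: 9 + 2 = 11.
S2 applies: 11 − 2 = 9.
S3 applies: 9 − 1 = 8.
S4 does not apply.
S5 applies (level before this adjustment is 8 ≥ 7, so +4): 8 + 4 = 12.
S6 does not apply.
S7 applies: 12 + 2 = 14.
Final offense level: 14.
Criminal history: 1 prior point → Category Minimal (0-3).
Level 14 falls in the 14-16 band.
Grid: Level 14-16 × Category Minimal = 31-36 months.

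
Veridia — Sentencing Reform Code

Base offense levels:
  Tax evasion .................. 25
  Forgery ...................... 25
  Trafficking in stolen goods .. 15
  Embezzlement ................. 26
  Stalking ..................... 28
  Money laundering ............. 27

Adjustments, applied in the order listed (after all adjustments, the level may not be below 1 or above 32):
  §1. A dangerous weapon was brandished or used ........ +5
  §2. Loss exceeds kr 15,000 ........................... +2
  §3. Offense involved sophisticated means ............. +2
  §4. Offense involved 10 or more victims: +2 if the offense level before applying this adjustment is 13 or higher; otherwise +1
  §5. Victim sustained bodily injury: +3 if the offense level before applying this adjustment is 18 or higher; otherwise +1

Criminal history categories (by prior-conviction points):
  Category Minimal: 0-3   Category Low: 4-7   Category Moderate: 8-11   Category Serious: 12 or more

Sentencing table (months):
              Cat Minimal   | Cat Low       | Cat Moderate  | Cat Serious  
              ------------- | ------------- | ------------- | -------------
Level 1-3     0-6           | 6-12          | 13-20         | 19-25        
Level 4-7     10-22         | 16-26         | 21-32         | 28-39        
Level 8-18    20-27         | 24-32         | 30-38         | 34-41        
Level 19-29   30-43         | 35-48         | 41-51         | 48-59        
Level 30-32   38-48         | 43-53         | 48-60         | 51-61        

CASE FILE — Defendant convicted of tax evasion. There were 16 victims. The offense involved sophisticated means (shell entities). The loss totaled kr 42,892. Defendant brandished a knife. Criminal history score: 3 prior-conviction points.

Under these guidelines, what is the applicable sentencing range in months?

38-48 months

Base offense level for tax evasion: 25.
§1 applies: 25 + 5 = 30.
§2 applies: 30 + 2 = 32.
§3 applies: 32 + 2 = 34.
§4 applies (level before this adjustment is 34 ≥ 13, so +2): 34 + 2 = 36.
Level 36 exceeds the maximum of 32; capped at 32.
Final offense level: 32.
Criminal history: 3 prior points → Category Minimal (0-3).
Level 32 falls in the 30-32 band.
Grid: Level 30-32 × Category Minimal = 38-48 months.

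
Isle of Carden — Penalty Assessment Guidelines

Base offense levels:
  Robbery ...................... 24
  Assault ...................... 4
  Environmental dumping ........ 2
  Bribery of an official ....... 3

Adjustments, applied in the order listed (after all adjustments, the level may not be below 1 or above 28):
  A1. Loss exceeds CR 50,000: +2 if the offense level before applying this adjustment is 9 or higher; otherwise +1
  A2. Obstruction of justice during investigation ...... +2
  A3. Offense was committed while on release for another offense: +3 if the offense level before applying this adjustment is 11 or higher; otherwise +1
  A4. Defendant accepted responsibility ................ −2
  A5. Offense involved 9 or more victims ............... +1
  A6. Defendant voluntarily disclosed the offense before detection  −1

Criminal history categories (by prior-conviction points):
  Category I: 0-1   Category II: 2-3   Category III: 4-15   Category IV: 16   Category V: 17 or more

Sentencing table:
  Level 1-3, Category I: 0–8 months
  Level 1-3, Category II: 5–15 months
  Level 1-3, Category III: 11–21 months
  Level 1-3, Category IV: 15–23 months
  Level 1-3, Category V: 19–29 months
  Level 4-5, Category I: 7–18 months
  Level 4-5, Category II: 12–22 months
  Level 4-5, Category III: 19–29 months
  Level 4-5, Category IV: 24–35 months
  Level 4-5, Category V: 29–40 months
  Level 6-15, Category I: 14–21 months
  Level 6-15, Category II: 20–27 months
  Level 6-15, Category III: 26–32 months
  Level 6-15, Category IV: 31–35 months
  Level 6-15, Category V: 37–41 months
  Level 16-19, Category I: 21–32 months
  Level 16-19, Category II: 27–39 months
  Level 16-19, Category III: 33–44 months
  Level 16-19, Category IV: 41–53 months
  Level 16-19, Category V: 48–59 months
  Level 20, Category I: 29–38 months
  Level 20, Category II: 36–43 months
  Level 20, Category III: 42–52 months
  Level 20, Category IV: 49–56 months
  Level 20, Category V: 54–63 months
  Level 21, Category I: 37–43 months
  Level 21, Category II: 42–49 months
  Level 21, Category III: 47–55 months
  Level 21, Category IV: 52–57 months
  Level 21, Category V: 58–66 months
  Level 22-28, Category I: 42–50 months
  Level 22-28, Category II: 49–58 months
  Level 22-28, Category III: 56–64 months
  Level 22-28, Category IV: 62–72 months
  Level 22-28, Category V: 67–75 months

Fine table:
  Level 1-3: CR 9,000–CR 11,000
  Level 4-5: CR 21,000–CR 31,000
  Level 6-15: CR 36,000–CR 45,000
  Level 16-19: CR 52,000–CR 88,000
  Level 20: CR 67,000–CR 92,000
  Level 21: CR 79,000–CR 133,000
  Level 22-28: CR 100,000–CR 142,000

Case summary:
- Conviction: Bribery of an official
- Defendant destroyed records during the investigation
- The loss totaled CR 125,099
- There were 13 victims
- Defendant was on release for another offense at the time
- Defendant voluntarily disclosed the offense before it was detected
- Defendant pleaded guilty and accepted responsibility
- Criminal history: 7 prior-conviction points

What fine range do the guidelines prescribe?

Base offense level for bribery of an official: 3.
A1 applies (level before this adjustment is 3 < 9, so +1): 3 + 1 = 4.
A2 applies: 4 + 2 = 6.
A3 applies (level before this adjustment is 6 < 11, so +1): 6 + 1 = 7.
A4 applies: 7 − 2 = 5.
A5 applies: 5 + 1 = 6.
A6 applies: 6 − 1 = 5.
Final offense level: 5.
Level 5 falls in the 4-5 band.
Fine table: Level 4-5 → CR 21,000–CR 31,000.

CR 21,000–CR 31,000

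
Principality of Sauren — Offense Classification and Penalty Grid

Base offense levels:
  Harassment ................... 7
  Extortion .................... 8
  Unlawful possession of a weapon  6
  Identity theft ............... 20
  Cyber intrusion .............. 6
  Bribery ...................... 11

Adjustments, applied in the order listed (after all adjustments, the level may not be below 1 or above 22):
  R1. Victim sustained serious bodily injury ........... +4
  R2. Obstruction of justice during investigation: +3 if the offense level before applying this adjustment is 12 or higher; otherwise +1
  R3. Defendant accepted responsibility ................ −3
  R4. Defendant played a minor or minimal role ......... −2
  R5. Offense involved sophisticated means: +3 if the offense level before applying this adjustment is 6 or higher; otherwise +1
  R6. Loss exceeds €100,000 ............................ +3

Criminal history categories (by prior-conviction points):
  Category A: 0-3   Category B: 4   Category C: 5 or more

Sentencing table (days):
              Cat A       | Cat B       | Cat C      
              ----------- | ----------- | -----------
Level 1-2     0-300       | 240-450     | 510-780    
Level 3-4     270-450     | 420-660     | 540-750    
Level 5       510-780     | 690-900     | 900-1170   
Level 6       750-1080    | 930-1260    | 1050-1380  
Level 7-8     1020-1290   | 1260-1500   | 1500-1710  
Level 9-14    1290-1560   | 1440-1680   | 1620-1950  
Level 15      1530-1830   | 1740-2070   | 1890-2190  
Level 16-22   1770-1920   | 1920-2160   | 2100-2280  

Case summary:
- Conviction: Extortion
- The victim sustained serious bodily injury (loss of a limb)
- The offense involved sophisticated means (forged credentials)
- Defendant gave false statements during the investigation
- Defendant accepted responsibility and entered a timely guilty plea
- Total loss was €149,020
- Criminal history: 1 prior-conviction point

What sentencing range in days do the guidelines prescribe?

Base offense level for extortion: 8.
R1 applies: 8 + 4 = 12.
R2 applies (level before this adjustment is 12 ≥ 12, so +3): 12 + 3 = 15.
R3 applies: 15 − 3 = 12.
R5 applies (level before this adjustment is 12 ≥ 6, so +3): 12 + 3 = 15.
R6 applies: 15 + 3 = 18.
Final offense level: 18.
Criminal history: 1 prior point → Category A (0-3).
Level 18 falls in the 16-22 band.
Grid: Level 16-22 × Category A = 1770-1920 days.

1770-1920 days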